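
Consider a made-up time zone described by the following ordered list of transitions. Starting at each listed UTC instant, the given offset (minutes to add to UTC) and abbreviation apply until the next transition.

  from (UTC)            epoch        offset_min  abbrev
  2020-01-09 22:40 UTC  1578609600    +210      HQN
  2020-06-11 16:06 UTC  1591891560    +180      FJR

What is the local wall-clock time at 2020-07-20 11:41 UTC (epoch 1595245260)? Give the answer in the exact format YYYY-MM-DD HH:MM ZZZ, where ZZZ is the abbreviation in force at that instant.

2020-07-20 14:41 FJR

Query: 2020-07-20 11:41 UTC
Rule 2/2 (FJR, +03:00): 2020-06-11 16:06 UTC ≤ query < +∞
11·60 + 41 + 180 = 881 min
881 = 0·1440 + 881; 881 = 14·60 + 41 → 14:41, same day
→ 2020-07-20 14:41 FJR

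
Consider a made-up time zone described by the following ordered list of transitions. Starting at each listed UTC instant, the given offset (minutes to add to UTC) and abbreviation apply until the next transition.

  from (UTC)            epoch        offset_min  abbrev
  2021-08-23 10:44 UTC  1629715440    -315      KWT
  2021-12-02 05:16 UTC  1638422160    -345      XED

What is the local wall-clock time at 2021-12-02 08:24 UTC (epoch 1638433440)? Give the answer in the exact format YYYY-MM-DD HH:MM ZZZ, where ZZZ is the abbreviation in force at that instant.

2021-12-02 02:39 XED

Query: 2021-12-02 08:24 UTC
Rule 2/2 (XED, -05:45): 2021-12-02 05:16 UTC ≤ query < +∞
8·60 + 24 - 345 = 159 min
159 = 0·1440 + 159; 159 = 2·60 + 39 → 02:39, same day
→ 2021-12-02 02:39 XED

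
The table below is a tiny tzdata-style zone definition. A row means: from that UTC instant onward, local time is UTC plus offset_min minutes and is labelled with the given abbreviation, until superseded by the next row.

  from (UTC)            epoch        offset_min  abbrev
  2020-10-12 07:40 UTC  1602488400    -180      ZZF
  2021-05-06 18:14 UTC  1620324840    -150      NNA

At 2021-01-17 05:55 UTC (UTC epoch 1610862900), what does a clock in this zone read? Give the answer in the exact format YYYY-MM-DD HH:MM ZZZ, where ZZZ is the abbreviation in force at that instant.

2021-01-17 02:55 ZZF

Query: 2021-01-17 05:55 UTC
Rule 1/2 (ZZF, -03:00): 2020-10-12 07:40 UTC ≤ query < 2021-05-06 18:14 UTC
5·60 + 55 - 180 = 175 min
175 = 0·1440 + 175; 175 = 2·60 + 55 → 02:55, same day
→ 2021-01-17 02:55 ZZF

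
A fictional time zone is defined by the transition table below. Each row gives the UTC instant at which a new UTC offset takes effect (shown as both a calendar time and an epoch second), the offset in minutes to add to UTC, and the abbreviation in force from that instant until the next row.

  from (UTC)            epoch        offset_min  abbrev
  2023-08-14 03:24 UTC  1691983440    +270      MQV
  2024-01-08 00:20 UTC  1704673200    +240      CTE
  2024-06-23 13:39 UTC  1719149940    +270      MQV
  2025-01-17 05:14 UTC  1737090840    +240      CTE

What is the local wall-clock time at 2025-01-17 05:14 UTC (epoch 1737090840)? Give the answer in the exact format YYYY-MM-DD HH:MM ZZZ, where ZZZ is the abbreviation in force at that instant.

Query: 2025-01-17 05:14 UTC
Rule 4/4 (CTE, +04:00): 2025-01-17 05:14 UTC ≤ query < +∞
5·60 + 14 + 240 = 554 min
554 = 0·1440 + 554; 554 = 9·60 + 14 → 09:14, same day
→ 2025-01-17 09:14 CTE

2025-01-17 09:14 CTE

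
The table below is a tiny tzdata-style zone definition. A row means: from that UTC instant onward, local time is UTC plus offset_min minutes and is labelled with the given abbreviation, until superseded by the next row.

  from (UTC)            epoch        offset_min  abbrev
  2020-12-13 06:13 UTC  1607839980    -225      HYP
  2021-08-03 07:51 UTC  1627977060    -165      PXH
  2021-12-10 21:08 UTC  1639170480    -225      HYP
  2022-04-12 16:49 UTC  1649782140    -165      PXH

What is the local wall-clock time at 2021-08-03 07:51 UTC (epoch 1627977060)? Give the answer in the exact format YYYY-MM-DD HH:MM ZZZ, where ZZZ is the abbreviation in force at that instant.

2021-08-03 05:06 PXH

Query: 2021-08-03 07:51 UTC
Rule 2/4 (PXH, -02:45): 2021-08-03 07:51 UTC ≤ query < 2021-12-10 21:08 UTC
7·60 + 51 - 165 = 306 min
306 = 0·1440 + 306; 306 = 5·60 + 6 → 05:06, same day
→ 2021-08-03 05:06 PXH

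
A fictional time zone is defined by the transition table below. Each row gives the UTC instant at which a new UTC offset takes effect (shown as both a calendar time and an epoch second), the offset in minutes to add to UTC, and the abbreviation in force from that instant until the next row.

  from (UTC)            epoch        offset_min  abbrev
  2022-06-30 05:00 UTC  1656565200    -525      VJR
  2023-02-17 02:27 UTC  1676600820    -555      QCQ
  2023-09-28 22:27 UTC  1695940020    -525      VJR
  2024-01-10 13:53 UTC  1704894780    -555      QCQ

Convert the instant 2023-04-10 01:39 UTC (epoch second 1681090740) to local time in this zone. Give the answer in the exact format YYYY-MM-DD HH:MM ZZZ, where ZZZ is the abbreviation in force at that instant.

2023-04-09 16:24 QCQ

Query: 2023-04-10 01:39 UTC
Rule 2/4 (QCQ, -09:15): 2023-02-17 02:27 UTC ≤ query < 2023-09-28 22:27 UTC
1·60 + 39 - 555 = -456 min
-456 = -1·1440 + 984; 984 = 16·60 + 24 → 16:24, 2023-04-10 - 1 day = 2023-04-09
→ 2023-04-09 16:24 QCQ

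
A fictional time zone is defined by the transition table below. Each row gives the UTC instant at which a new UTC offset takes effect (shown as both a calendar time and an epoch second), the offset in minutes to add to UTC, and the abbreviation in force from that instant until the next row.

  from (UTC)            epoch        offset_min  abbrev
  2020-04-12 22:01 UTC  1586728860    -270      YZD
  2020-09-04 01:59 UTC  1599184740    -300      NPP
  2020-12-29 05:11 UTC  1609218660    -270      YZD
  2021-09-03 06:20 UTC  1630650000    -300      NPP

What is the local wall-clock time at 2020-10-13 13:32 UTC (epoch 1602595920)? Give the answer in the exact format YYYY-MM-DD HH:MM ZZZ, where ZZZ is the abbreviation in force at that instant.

Query: 2020-10-13 13:32 UTC
Rule 2/4 (NPP, -05:00): 2020-09-04 01:59 UTC ≤ query < 2020-12-29 05:11 UTC
13·60 + 32 - 300 = 512 min
512 = 0·1440 + 512; 512 = 8·60 + 32 → 08:32, same day
→ 2020-10-13 08:32 NPP

2020-10-13 08:32 NPP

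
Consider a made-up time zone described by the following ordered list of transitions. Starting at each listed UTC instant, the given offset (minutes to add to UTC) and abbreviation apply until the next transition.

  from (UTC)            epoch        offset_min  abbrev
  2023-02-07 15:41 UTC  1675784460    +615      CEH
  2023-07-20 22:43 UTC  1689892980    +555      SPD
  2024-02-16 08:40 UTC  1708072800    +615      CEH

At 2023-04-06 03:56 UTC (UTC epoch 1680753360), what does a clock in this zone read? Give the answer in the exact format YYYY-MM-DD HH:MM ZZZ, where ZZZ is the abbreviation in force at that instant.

Query: 2023-04-06 03:56 UTC
Rule 1/3 (CEH, +10:15): 2023-02-07 15:41 UTC ≤ query < 2023-07-20 22:43 UTC
3·60 + 56 + 615 = 851 min
851 = 0·1440 + 851; 851 = 14·60 + 11 → 14:11, same day
→ 2023-04-06 14:11 CEH

2023-04-06 14:11 CEH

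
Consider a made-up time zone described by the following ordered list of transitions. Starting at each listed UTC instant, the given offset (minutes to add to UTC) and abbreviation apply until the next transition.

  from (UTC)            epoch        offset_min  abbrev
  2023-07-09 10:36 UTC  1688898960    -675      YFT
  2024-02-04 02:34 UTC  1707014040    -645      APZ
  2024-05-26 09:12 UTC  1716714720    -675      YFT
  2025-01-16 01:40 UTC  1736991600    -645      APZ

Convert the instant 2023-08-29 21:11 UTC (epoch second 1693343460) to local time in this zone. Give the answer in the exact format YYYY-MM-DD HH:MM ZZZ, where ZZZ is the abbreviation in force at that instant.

2023-08-29 09:56 YFT

Query: 2023-08-29 21:11 UTC
Rule 1/4 (YFT, -11:15): 2023-07-09 10:36 UTC ≤ query < 2024-02-04 02:34 UTC
21·60 + 11 - 675 = 596 min
596 = 0·1440 + 596; 596 = 9·60 + 56 → 09:56, same day
→ 2023-08-29 09:56 YFT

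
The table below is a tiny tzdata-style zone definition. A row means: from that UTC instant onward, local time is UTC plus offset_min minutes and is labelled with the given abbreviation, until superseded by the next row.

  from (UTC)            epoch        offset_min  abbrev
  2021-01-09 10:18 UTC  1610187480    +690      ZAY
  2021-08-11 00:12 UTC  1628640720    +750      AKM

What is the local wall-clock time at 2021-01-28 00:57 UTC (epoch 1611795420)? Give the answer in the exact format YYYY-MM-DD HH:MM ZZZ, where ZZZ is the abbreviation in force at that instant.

Query: 2021-01-28 00:57 UTC
Rule 1/2 (ZAY, +11:30): 2021-01-09 10:18 UTC ≤ query < 2021-08-11 00:12 UTC
0·60 + 57 + 690 = 747 min
747 = 0·1440 + 747; 747 = 12·60 + 27 → 12:27, same day
→ 2021-01-28 12:27 ZAY

2021-01-28 12:27 ZAY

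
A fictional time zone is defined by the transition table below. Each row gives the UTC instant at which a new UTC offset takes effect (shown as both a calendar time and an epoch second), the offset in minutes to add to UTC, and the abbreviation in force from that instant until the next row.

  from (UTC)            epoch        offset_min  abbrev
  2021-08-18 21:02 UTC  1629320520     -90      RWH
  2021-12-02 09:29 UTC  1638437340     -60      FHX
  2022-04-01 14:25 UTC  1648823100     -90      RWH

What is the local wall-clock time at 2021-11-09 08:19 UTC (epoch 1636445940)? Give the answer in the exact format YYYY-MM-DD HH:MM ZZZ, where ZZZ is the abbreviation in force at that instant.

Query: 2021-11-09 08:19 UTC
Rule 1/3 (RWH, -01:30): 2021-08-18 21:02 UTC ≤ query < 2021-12-02 09:29 UTC
8·60 + 19 - 90 = 409 min
409 = 0·1440 + 409; 409 = 6·60 + 49 → 06:49, same day
→ 2021-11-09 06:49 RWH

2021-11-09 06:49 RWH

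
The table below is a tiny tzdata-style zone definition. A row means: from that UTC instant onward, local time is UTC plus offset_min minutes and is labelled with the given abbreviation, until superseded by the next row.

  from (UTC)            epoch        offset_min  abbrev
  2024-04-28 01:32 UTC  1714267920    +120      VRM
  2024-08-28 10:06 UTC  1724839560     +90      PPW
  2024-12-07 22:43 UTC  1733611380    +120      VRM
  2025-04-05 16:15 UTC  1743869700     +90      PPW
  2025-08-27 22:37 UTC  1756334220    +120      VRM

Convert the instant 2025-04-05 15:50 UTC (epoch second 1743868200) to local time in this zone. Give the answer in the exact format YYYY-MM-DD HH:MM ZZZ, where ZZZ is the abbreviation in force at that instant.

2025-04-05 17:50 VRM

Query: 2025-04-05 15:50 UTC
Rule 3/5 (VRM, +02:00): 2024-12-07 22:43 UTC ≤ query < 2025-04-05 16:15 UTC
15·60 + 50 + 120 = 1070 min
1070 = 0·1440 + 1070; 1070 = 17·60 + 50 → 17:50, same day
→ 2025-04-05 17:50 VRM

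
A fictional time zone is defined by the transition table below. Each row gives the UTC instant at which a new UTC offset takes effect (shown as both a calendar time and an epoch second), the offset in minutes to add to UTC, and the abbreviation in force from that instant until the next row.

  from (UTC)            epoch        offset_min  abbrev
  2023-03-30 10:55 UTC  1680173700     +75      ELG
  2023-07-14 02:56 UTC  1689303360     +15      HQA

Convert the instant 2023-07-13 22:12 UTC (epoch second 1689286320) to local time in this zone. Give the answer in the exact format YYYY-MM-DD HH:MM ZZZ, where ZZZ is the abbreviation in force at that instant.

2023-07-13 23:27 ELG

Query: 2023-07-13 22:12 UTC
Rule 1/2 (ELG, +01:15): 2023-03-30 10:55 UTC ≤ query < 2023-07-14 02:56 UTC
22·60 + 12 + 75 = 1407 min
1407 = 0·1440 + 1407; 1407 = 23·60 + 27 → 23:27, same day
→ 2023-07-13 23:27 ELG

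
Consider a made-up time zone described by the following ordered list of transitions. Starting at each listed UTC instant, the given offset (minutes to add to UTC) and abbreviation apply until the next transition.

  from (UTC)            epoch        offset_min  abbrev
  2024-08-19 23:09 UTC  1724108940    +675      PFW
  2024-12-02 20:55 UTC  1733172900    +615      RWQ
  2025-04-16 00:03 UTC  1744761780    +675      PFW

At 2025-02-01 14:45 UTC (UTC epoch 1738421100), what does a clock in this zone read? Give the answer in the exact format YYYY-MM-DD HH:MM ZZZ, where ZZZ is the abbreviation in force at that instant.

2025-02-02 01:00 RWQ

Query: 2025-02-01 14:45 UTC
Rule 2/3 (RWQ, +10:15): 2024-12-02 20:55 UTC ≤ query < 2025-04-16 00:03 UTC
14·60 + 45 + 615 = 1500 min
1500 = 1·1440 + 60; 60 = 1·60 + 0 → 01:00, 2025-02-01 + 1 day = 2025-02-02
→ 2025-02-02 01:00 RWQ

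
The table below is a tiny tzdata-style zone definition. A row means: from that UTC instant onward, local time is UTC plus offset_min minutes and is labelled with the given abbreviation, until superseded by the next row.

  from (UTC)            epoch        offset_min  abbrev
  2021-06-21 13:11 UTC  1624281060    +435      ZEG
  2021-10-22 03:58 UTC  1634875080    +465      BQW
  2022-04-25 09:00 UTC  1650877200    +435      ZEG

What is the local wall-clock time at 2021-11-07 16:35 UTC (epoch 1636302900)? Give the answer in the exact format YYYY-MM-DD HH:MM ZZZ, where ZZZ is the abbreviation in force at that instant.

2021-11-08 00:20 BQW

Query: 2021-11-07 16:35 UTC
Rule 2/3 (BQW, +07:45): 2021-10-22 03:58 UTC ≤ query < 2022-04-25 09:00 UTC
16·60 + 35 + 465 = 1460 min
1460 = 1·1440 + 20; 20 = 0·60 + 20 → 00:20, 2021-11-07 + 1 day = 2021-11-08
→ 2021-11-08 00:20 BQW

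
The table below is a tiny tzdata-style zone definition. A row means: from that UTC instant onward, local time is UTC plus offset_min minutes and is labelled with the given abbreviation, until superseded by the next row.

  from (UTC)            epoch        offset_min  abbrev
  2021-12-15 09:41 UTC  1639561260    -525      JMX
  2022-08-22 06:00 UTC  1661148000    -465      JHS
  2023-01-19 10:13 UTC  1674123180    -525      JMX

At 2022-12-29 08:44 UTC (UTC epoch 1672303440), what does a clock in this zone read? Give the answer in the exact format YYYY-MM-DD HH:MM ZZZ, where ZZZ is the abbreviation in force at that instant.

Query: 2022-12-29 08:44 UTC
Rule 2/3 (JHS, -07:45): 2022-08-22 06:00 UTC ≤ query < 2023-01-19 10:13 UTC
8·60 + 44 - 465 = 59 min
59 = 0·1440 + 59; 59 = 0·60 + 59 → 00:59, same day
→ 2022-12-29 00:59 JHS

2022-12-29 00:59 JHS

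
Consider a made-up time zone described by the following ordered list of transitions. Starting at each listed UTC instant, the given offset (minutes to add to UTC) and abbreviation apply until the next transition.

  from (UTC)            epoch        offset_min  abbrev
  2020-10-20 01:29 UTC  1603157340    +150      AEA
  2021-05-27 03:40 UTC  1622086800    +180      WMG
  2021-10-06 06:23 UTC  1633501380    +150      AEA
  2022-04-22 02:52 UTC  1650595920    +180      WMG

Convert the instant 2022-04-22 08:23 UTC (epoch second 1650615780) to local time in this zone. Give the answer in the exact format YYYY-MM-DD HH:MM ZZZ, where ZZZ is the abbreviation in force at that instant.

2022-04-22 11:23 WMG

Query: 2022-04-22 08:23 UTC
Rule 4/4 (WMG, +03:00): 2022-04-22 02:52 UTC ≤ query < +∞
8·60 + 23 + 180 = 683 min
683 = 0·1440 + 683; 683 = 11·60 + 23 → 11:23, same day
→ 2022-04-22 11:23 WMG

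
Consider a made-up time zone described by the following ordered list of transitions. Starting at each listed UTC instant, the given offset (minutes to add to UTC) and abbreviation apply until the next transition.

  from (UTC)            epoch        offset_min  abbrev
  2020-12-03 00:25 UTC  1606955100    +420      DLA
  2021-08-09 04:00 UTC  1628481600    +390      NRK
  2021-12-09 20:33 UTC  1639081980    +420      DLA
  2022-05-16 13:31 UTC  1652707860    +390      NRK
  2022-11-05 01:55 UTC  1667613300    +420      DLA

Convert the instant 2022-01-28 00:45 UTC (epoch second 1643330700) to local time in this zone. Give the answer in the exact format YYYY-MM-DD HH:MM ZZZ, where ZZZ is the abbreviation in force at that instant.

2022-01-28 07:45 DLA

Query: 2022-01-28 00:45 UTC
Rule 3/5 (DLA, +07:00): 2021-12-09 20:33 UTC ≤ query < 2022-05-16 13:31 UTC
0·60 + 45 + 420 = 465 min
465 = 0·1440 + 465; 465 = 7·60 + 45 → 07:45, same day
→ 2022-01-28 07:45 DLA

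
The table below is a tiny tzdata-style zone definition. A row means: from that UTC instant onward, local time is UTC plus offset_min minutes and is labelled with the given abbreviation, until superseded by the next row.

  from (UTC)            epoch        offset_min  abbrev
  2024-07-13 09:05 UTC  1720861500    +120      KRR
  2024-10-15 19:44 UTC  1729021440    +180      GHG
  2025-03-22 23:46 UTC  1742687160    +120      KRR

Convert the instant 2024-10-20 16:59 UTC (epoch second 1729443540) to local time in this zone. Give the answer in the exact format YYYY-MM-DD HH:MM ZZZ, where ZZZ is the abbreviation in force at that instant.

Query: 2024-10-20 16:59 UTC
Rule 2/3 (GHG, +03:00): 2024-10-15 19:44 UTC ≤ query < 2025-03-22 23:46 UTC
16·60 + 59 + 180 = 1199 min
1199 = 0·1440 + 1199; 1199 = 19·60 + 59 → 19:59, same day
→ 2024-10-20 19:59 GHG

2024-10-20 19:59 GHG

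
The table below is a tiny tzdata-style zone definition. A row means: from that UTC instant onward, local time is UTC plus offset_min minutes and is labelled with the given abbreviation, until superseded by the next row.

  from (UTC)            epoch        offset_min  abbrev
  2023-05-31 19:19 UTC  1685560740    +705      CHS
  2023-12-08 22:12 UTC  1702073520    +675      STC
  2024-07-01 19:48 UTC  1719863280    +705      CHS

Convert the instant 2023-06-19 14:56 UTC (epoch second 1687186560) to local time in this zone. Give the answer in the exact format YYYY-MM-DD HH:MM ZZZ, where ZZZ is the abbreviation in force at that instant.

Query: 2023-06-19 14:56 UTC
Rule 1/3 (CHS, +11:45): 2023-05-31 19:19 UTC ≤ query < 2023-12-08 22:12 UTC
14·60 + 56 + 705 = 1601 min
1601 = 1·1440 + 161; 161 = 2·60 + 41 → 02:41, 2023-06-19 + 1 day = 2023-06-20
→ 2023-06-20 02:41 CHS

2023-06-20 02:41 CHS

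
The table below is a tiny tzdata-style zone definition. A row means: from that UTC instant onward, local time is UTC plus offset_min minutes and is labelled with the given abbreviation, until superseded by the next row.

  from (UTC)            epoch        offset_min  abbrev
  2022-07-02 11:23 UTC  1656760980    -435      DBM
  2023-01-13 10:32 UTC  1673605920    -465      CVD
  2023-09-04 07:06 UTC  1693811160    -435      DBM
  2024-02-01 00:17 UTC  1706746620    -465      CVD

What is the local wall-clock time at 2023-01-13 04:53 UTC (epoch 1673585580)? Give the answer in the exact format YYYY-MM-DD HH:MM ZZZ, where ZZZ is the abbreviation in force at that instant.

2023-01-12 21:38 DBM

Query: 2023-01-13 04:53 UTC
Rule 1/4 (DBM, -07:15): 2022-07-02 11:23 UTC ≤ query < 2023-01-13 10:32 UTC
4·60 + 53 - 435 = -142 min
-142 = -1·1440 + 1298; 1298 = 21·60 + 38 → 21:38, 2023-01-13 - 1 day = 2023-01-12
→ 2023-01-12 21:38 DBM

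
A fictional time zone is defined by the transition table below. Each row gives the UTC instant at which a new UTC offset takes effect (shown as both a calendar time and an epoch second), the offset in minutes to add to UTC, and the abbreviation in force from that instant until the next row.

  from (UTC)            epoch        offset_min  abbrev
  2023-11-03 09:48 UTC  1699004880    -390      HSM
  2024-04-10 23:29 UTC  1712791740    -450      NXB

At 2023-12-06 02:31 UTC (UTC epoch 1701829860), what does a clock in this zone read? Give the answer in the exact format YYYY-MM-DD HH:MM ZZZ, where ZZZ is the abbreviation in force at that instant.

2023-12-05 20:01 HSM

Query: 2023-12-06 02:31 UTC
Rule 1/2 (HSM, -06:30): 2023-11-03 09:48 UTC ≤ query < 2024-04-10 23:29 UTC
2·60 + 31 - 390 = -239 min
-239 = -1·1440 + 1201; 1201 = 20·60 + 1 → 20:01, 2023-12-06 - 1 day = 2023-12-05
→ 2023-12-05 20:01 HSM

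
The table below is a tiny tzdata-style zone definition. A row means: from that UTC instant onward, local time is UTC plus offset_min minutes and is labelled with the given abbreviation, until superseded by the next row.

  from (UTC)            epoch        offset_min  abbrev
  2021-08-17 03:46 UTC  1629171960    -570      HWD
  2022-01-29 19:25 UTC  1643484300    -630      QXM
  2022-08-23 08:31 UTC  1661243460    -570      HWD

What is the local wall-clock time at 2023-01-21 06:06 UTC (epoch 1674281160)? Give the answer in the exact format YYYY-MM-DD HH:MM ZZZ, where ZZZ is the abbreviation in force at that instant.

Query: 2023-01-21 06:06 UTC
Rule 3/3 (HWD, -09:30): 2022-08-23 08:31 UTC ≤ query < +∞
6·60 + 6 - 570 = -204 min
-204 = -1·1440 + 1236; 1236 = 20·60 + 36 → 20:36, 2023-01-21 - 1 day = 2023-01-20
→ 2023-01-20 20:36 HWD

2023-01-20 20:36 HWD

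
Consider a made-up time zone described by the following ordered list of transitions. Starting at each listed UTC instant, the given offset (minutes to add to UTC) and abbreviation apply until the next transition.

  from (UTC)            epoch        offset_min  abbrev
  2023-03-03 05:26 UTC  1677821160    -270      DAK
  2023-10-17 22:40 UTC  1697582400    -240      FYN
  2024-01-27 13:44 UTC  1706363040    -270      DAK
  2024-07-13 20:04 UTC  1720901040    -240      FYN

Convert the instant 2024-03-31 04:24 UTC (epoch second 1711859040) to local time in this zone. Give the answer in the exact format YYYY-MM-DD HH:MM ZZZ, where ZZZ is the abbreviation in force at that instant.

Query: 2024-03-31 04:24 UTC
Rule 3/4 (DAK, -04:30): 2024-01-27 13:44 UTC ≤ query < 2024-07-13 20:04 UTC
4·60 + 24 - 270 = -6 min
-6 = -1·1440 + 1434; 1434 = 23·60 + 54 → 23:54, 2024-03-31 - 1 day = 2024-03-30
→ 2024-03-30 23:54 DAK

2024-03-30 23:54 DAK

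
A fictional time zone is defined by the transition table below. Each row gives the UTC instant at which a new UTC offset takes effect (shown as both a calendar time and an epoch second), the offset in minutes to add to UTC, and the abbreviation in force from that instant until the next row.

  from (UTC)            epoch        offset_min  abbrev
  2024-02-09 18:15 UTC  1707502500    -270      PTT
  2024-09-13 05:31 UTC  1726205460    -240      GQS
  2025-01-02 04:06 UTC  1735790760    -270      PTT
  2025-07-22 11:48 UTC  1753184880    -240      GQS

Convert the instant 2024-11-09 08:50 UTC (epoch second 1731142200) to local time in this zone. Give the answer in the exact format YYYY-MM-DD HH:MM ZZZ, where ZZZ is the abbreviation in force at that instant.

2024-11-09 04:50 GQS

Query: 2024-11-09 08:50 UTC
Rule 2/4 (GQS, -04:00): 2024-09-13 05:31 UTC ≤ query < 2025-01-02 04:06 UTC
8·60 + 50 - 240 = 290 min
290 = 0·1440 + 290; 290 = 4·60 + 50 → 04:50, same day
→ 2024-11-09 04:50 GQS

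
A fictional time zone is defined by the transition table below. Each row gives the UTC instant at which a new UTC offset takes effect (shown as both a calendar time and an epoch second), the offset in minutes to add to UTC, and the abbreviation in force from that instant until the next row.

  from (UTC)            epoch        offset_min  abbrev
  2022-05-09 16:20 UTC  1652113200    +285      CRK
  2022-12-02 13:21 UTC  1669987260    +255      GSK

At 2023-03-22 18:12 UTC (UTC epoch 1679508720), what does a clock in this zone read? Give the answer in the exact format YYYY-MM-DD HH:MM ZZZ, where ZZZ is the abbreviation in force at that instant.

2023-03-22 22:27 GSK

Query: 2023-03-22 18:12 UTC
Rule 2/2 (GSK, +04:15): 2022-12-02 13:21 UTC ≤ query < +∞
18·60 + 12 + 255 = 1347 min
1347 = 0·1440 + 1347; 1347 = 22·60 + 27 → 22:27, same day
→ 2023-03-22 22:27 GSK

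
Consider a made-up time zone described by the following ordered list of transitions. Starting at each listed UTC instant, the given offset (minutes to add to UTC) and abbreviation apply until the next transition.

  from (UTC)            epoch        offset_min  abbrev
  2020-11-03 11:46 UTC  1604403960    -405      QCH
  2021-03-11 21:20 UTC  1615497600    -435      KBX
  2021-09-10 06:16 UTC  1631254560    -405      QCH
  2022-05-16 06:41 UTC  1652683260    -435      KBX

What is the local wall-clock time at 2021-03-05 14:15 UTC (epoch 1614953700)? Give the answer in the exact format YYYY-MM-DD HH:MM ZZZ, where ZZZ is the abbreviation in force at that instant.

Query: 2021-03-05 14:15 UTC
Rule 1/4 (QCH, -06:45): 2020-11-03 11:46 UTC ≤ query < 2021-03-11 21:20 UTC
14·60 + 15 - 405 = 450 min
450 = 0·1440 + 450; 450 = 7·60 + 30 → 07:30, same day
→ 2021-03-05 07:30 QCH

2021-03-05 07:30 QCH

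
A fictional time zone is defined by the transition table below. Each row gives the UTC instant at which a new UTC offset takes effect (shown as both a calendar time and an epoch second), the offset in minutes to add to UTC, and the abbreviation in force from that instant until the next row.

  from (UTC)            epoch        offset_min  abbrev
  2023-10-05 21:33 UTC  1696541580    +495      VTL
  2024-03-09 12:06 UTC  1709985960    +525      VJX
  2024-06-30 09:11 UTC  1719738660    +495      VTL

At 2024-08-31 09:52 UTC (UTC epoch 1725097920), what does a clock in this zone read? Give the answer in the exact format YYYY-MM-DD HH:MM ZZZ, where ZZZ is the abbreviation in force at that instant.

2024-08-31 18:07 VTL

Query: 2024-08-31 09:52 UTC
Rule 3/3 (VTL, +08:15): 2024-06-30 09:11 UTC ≤ query < +∞
9·60 + 52 + 495 = 1087 min
1087 = 0·1440 + 1087; 1087 = 18·60 + 7 → 18:07, same day
→ 2024-08-31 18:07 VTL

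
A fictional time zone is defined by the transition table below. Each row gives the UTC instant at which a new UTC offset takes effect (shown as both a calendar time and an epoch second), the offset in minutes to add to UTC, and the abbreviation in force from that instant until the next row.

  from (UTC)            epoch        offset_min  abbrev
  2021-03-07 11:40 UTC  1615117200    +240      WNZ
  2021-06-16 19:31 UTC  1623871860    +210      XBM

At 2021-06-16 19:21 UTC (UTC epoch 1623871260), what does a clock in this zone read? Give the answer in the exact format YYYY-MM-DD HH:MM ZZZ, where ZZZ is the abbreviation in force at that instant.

2021-06-16 23:21 WNZ

Query: 2021-06-16 19:21 UTC
Rule 1/2 (WNZ, +04:00): 2021-03-07 11:40 UTC ≤ query < 2021-06-16 19:31 UTC
19·60 + 21 + 240 = 1401 min
1401 = 0·1440 + 1401; 1401 = 23·60 + 21 → 23:21, same day
→ 2021-06-16 23:21 WNZ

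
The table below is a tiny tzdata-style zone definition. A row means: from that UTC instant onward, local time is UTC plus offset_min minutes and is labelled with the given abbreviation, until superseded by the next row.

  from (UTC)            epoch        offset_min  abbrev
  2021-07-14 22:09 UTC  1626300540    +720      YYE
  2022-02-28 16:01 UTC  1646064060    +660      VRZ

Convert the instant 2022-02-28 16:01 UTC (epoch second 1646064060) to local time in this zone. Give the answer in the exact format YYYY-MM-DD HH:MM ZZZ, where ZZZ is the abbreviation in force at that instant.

Query: 2022-02-28 16:01 UTC
Rule 2/2 (VRZ, +11:00): 2022-02-28 16:01 UTC ≤ query < +∞
16·60 + 1 + 660 = 1621 min
1621 = 1·1440 + 181; 181 = 3·60 + 1 → 03:01, 2022-02-28 + 1 day = 2022-03-01
→ 2022-03-01 03:01 VRZ

2022-03-01 03:01 VRZ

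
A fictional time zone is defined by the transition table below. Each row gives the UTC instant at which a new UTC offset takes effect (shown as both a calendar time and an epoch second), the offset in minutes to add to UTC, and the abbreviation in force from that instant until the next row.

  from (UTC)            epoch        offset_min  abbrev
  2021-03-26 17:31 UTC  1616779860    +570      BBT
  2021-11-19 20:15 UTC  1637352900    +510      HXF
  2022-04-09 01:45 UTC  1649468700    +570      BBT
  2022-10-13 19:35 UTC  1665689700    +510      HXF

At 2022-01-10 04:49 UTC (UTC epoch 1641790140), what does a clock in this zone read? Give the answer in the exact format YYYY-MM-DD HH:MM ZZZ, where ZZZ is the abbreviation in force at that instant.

2022-01-10 13:19 HXF

Query: 2022-01-10 04:49 UTC
Rule 2/4 (HXF, +08:30): 2021-11-19 20:15 UTC ≤ query < 2022-04-09 01:45 UTC
4·60 + 49 + 510 = 799 min
799 = 0·1440 + 799; 799 = 13·60 + 19 → 13:19, same day
→ 2022-01-10 13:19 HXF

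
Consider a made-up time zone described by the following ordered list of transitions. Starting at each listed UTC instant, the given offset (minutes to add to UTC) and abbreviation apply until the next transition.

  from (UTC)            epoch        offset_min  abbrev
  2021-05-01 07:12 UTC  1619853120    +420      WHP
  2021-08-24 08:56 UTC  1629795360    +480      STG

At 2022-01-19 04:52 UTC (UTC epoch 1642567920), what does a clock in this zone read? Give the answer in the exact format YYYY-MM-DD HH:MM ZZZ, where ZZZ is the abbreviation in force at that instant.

2022-01-19 12:52 STG

Query: 2022-01-19 04:52 UTC
Rule 2/2 (STG, +08:00): 2021-08-24 08:56 UTC ≤ query < +∞
4·60 + 52 + 480 = 772 min
772 = 0·1440 + 772; 772 = 12·60 + 52 → 12:52, same day
→ 2022-01-19 12:52 STG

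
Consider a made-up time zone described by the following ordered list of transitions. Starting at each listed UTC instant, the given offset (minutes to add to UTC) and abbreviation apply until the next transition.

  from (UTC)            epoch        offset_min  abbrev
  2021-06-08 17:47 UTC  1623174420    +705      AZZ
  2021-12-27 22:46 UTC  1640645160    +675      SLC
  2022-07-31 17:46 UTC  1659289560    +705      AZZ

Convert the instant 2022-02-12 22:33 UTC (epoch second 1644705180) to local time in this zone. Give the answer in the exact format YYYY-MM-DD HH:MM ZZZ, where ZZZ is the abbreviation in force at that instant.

Query: 2022-02-12 22:33 UTC
Rule 2/3 (SLC, +11:15): 2021-12-27 22:46 UTC ≤ query < 2022-07-31 17:46 UTC
22·60 + 33 + 675 = 2028 min
2028 = 1·1440 + 588; 588 = 9·60 + 48 → 09:48, 2022-02-12 + 1 day = 2022-02-13
→ 2022-02-13 09:48 SLC

2022-02-13 09:48 SLC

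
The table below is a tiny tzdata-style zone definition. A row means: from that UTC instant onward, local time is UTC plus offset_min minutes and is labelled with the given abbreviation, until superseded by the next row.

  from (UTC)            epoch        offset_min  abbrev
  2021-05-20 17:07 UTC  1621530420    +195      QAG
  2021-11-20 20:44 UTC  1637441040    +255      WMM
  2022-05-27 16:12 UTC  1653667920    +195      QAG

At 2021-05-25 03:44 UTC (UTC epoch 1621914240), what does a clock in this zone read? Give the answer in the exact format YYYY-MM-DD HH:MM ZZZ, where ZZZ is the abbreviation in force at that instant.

Query: 2021-05-25 03:44 UTC
Rule 1/3 (QAG, +03:15): 2021-05-20 17:07 UTC ≤ query < 2021-11-20 20:44 UTC
3·60 + 44 + 195 = 419 min
419 = 0·1440 + 419; 419 = 6·60 + 59 → 06:59, same day
→ 2021-05-25 06:59 QAG

2021-05-25 06:59 QAG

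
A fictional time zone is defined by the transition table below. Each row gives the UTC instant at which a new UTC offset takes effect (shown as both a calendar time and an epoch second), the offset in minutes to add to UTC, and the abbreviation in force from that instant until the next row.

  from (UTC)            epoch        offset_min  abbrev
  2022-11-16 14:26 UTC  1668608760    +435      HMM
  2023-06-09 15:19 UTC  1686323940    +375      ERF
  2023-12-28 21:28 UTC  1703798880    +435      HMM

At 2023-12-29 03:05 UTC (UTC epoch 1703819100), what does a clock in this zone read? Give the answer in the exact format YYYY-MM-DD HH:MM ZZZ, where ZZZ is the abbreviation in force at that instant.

Query: 2023-12-29 03:05 UTC
Rule 3/3 (HMM, +07:15): 2023-12-28 21:28 UTC ≤ query < +∞
3·60 + 5 + 435 = 620 min
620 = 0·1440 + 620; 620 = 10·60 + 20 → 10:20, same day
→ 2023-12-29 10:20 HMM

2023-12-29 10:20 HMM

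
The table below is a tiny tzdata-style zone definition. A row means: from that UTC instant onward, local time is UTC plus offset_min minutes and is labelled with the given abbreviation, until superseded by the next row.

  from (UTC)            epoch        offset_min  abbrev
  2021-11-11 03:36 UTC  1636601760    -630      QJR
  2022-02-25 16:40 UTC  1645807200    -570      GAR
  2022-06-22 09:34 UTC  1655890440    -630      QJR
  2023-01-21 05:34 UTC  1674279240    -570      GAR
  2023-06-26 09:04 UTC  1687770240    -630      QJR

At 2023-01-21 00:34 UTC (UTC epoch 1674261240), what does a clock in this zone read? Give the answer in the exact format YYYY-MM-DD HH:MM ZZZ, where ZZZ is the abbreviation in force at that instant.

Query: 2023-01-21 00:34 UTC
Rule 3/5 (QJR, -10:30): 2022-06-22 09:34 UTC ≤ query < 2023-01-21 05:34 UTC
0·60 + 34 - 630 = -596 min
-596 = -1·1440 + 844; 844 = 14·60 + 4 → 14:04, 2023-01-21 - 1 day = 2023-01-20
→ 2023-01-20 14:04 QJR

2023-01-20 14:04 QJR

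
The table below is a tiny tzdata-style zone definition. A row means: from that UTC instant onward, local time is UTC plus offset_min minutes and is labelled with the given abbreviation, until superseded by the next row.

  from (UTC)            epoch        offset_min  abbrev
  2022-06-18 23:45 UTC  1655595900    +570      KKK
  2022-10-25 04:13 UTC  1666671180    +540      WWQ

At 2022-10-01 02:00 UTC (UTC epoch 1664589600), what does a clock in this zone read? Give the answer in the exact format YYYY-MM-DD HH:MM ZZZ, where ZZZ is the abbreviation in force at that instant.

Query: 2022-10-01 02:00 UTC
Rule 1/2 (KKK, +09:30): 2022-06-18 23:45 UTC ≤ query < 2022-10-25 04:13 UTC
2·60 + 0 + 570 = 690 min
690 = 0·1440 + 690; 690 = 11·60 + 30 → 11:30, same day
→ 2022-10-01 11:30 KKK

2022-10-01 11:30 KKK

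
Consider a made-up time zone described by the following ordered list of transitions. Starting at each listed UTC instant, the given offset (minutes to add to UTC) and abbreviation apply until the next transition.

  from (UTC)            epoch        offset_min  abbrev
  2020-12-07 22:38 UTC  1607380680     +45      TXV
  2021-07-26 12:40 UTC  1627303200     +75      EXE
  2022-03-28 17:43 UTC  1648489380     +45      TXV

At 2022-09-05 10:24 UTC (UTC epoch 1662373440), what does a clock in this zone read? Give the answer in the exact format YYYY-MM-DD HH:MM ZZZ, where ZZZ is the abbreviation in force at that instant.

Query: 2022-09-05 10:24 UTC
Rule 3/3 (TXV, +00:45): 2022-03-28 17:43 UTC ≤ query < +∞
10·60 + 24 + 45 = 669 min
669 = 0·1440 + 669; 669 = 11·60 + 9 → 11:09, same day
→ 2022-09-05 11:09 TXV

2022-09-05 11:09 TXV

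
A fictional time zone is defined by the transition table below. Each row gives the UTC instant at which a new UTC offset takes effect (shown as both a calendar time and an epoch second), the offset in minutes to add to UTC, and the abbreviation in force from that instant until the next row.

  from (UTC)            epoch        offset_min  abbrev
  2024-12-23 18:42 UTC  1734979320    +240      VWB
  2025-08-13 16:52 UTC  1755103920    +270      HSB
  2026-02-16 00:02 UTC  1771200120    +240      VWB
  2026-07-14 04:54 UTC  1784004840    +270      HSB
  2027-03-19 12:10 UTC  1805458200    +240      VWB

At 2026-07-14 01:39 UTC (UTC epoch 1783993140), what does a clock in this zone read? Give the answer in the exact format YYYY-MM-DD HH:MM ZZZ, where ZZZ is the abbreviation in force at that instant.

2026-07-14 05:39 VWB

Query: 2026-07-14 01:39 UTC
Rule 3/5 (VWB, +04:00): 2026-02-16 00:02 UTC ≤ query < 2026-07-14 04:54 UTC
1·60 + 39 + 240 = 339 min
339 = 0·1440 + 339; 339 = 5·60 + 39 → 05:39, same day
→ 2026-07-14 05:39 VWB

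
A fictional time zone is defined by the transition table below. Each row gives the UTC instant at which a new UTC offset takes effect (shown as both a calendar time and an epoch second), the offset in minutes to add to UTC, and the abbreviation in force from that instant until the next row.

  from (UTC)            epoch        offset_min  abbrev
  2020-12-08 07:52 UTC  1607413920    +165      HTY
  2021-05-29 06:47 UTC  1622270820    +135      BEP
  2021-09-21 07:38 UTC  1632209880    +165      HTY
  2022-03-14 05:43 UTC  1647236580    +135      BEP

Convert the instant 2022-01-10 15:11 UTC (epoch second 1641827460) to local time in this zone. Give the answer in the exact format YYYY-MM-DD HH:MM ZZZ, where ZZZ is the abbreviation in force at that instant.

Query: 2022-01-10 15:11 UTC
Rule 3/4 (HTY, +02:45): 2021-09-21 07:38 UTC ≤ query < 2022-03-14 05:43 UTC
15·60 + 11 + 165 = 1076 min
1076 = 0·1440 + 1076; 1076 = 17·60 + 56 → 17:56, same day
→ 2022-01-10 17:56 HTY

2022-01-10 17:56 HTY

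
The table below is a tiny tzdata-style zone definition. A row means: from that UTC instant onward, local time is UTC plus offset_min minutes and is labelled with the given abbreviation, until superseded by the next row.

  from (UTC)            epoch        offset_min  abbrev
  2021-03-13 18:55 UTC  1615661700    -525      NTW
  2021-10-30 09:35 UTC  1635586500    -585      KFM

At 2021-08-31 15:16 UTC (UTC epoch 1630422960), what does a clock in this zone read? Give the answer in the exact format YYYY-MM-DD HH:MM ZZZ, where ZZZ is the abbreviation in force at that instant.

Query: 2021-08-31 15:16 UTC
Rule 1/2 (NTW, -08:45): 2021-03-13 18:55 UTC ≤ query < 2021-10-30 09:35 UTC
15·60 + 16 - 525 = 391 min
391 = 0·1440 + 391; 391 = 6·60 + 31 → 06:31, same day
→ 2021-08-31 06:31 NTW

2021-08-31 06:31 NTW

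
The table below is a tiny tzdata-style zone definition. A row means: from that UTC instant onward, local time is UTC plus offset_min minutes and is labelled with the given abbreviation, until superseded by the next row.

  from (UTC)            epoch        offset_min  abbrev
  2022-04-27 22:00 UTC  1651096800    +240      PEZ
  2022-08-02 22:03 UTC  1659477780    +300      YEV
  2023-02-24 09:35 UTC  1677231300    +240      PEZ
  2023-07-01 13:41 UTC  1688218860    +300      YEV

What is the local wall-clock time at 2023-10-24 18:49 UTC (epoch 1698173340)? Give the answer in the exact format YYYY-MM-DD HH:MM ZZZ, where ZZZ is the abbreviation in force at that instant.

Query: 2023-10-24 18:49 UTC
Rule 4/4 (YEV, +05:00): 2023-07-01 13:41 UTC ≤ query < +∞
18·60 + 49 + 300 = 1429 min
1429 = 0·1440 + 1429; 1429 = 23·60 + 49 → 23:49, same day
→ 2023-10-24 23:49 YEV

2023-10-24 23:49 YEV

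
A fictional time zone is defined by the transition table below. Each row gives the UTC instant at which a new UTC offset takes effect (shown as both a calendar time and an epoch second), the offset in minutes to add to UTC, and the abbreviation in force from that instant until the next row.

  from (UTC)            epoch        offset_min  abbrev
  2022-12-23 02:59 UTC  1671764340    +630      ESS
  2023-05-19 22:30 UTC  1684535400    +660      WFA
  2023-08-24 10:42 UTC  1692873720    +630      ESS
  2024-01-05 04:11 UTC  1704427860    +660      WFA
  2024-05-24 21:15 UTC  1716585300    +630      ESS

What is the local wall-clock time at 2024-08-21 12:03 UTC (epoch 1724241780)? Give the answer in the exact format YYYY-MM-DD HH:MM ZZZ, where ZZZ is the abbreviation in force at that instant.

Query: 2024-08-21 12:03 UTC
Rule 5/5 (ESS, +10:30): 2024-05-24 21:15 UTC ≤ query < +∞
12·60 + 3 + 630 = 1353 min
1353 = 0·1440 + 1353; 1353 = 22·60 + 33 → 22:33, same day
→ 2024-08-21 22:33 ESS

2024-08-21 22:33 ESS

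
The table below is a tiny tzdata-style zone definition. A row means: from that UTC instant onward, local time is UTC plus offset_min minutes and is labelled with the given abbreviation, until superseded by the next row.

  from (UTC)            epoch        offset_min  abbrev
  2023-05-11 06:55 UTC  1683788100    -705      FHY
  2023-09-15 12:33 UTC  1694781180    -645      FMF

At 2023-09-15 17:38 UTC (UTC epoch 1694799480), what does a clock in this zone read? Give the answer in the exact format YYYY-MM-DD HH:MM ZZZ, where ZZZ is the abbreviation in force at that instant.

2023-09-15 06:53 FMF

Query: 2023-09-15 17:38 UTC
Rule 2/2 (FMF, -10:45): 2023-09-15 12:33 UTC ≤ query < +∞
17·60 + 38 - 645 = 413 min
413 = 0·1440 + 413; 413 = 6·60 + 53 → 06:53, same day
→ 2023-09-15 06:53 FMF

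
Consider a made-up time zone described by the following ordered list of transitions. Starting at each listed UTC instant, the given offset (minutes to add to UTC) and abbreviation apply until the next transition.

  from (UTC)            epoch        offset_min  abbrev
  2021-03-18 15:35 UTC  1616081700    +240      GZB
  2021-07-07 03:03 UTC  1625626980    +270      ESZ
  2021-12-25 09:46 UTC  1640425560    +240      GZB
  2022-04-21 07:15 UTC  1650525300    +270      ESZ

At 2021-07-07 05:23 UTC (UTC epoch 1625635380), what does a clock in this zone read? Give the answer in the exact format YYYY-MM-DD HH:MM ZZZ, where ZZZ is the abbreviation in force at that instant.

Query: 2021-07-07 05:23 UTC
Rule 2/4 (ESZ, +04:30): 2021-07-07 03:03 UTC ≤ query < 2021-12-25 09:46 UTC
5·60 + 23 + 270 = 593 min
593 = 0·1440 + 593; 593 = 9·60 + 53 → 09:53, same day
→ 2021-07-07 09:53 ESZ

2021-07-07 09:53 ESZ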